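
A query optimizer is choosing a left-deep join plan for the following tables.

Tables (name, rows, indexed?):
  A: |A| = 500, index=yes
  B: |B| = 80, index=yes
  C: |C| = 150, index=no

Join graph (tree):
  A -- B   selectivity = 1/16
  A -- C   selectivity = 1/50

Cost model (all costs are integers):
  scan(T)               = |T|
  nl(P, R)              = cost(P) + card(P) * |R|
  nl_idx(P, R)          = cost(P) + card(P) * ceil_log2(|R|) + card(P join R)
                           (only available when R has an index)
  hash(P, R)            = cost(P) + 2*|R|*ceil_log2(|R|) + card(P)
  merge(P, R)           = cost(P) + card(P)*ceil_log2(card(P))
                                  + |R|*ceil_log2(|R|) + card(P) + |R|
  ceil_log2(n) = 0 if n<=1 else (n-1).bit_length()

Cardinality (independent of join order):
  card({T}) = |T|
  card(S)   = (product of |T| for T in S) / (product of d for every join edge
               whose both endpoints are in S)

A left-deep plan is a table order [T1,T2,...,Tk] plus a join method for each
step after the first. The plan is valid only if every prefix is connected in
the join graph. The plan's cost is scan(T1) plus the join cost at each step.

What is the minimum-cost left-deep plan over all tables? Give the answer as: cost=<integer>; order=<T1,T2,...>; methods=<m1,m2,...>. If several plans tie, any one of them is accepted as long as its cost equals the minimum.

cost=5620; order=C,A,B; methods=nl_idx,hash

Selinger DP (subsets sized 1..n):
  {A}: scan cost=500, card=500
  {B}: scan cost=80, card=80
  {C}: scan cost=150, card=150
  {AB}: card=2500; try (B,hash)→2120, (A,nl_idx)→3300, (A,merge)→5720, (B,merge)→6140, (B,nl_idx)→6500, (A,hash)→9160 …(+2); best=2120 via (B,hash)
  {AC}: card=1500; try (A,nl_idx)→3000, (C,hash)→3400, (A,merge)→6500, (C,merge)→6850, (A,hash)→9300, (A,nl)→75150 …(+1); best=3000 via (A,nl_idx)
  {ABC}: card=7500; try (B,hash)→5620, (C,hash)→7020, (B,nl_idx)→21000, (B,merge)→21640, (C,merge)→35970, (B,nl)→123000 …(+1); best=5620 via (B,hash)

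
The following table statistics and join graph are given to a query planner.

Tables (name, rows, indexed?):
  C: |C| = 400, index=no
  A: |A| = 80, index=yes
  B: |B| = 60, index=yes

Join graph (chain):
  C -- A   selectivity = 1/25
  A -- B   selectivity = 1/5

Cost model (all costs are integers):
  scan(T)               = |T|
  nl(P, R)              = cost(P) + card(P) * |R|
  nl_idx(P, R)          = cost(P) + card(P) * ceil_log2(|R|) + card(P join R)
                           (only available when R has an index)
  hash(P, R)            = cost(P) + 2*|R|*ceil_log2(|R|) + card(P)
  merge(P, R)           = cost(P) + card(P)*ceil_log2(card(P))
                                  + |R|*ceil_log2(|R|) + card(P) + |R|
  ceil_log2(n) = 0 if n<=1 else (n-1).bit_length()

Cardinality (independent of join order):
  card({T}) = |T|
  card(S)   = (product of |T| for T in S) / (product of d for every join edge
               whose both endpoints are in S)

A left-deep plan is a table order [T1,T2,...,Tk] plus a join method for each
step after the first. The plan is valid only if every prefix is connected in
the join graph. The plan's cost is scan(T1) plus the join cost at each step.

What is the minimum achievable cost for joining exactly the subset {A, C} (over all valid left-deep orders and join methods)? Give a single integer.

1920

Selinger DP over subsets of {A,C}:
  {C}: scan cost=400, card=400
  {A}: scan cost=80, card=80
  {AC}: card=1280; try (A,hash)→1920, (A,nl_idx)→4480, (C,merge)→4720, (A,merge)→5040, (C,hash)→7360, (C,nl)→32080 …(+1); best=1920 via (A,hash)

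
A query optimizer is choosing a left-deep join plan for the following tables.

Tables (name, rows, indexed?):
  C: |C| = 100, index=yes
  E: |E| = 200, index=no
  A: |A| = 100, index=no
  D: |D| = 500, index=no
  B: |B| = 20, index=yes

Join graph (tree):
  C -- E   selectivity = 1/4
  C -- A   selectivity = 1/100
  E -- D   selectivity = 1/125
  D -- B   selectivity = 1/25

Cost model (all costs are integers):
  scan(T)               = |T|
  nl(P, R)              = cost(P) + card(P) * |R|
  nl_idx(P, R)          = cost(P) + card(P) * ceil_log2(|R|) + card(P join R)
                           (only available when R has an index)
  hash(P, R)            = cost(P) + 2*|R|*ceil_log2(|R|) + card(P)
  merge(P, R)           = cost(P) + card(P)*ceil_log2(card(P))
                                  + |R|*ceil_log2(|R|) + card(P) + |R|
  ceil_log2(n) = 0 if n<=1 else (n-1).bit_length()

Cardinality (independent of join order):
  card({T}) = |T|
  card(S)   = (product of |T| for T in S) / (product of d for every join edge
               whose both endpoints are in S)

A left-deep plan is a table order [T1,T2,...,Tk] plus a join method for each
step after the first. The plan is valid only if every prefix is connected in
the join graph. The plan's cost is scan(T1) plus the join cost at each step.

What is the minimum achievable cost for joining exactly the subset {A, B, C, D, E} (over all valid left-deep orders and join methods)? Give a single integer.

24240

Selinger DP over subsets of {A,B,C,D,E}:
  {C}: scan cost=100, card=100
  {E}: scan cost=200, card=200
  {A}: scan cost=100, card=100
  {D}: scan cost=500, card=500
  {B}: scan cost=20, card=20
  {CE}: card=5000; try (C,hash)→1800, (E,merge)→2700, (C,merge)→2800, (E,hash)→3400, (C,nl_idx)→6600, (E,nl)→20100 …(+1); best=1800 via (C,hash)
  {AC}: card=100; try (C,nl_idx)→900, (C,hash)→1600, (A,hash)→1600, (C,merge)→1700, (A,merge)→1700, (C,nl)→10100 …(+1); best=900 via (C,nl_idx)
  {DE}: card=800; try (E,hash)→4200, (D,merge)→7000, (E,merge)→7300, (D,hash)→9400, (D,nl)→100200, (E,nl)→100500; best=4200 via (E,hash)
  {BD}: card=400; try (B,hash)→1200, (B,nl_idx)→3400, (D,merge)→5140, (B,merge)→5620, (D,hash)→9040, (D,nl)→10020 …(+1); best=1200 via (B,hash)
  {ACE}: card=5000; try (E,merge)→3500, (E,hash)→4200, (A,hash)→8200, (E,nl)→20900, (A,merge)→72600, (A,nl)→501800; best=3500 via (E,merge)
  {CDE}: card=20000; try (C,hash)→6400, (C,merge)→13800, (D,hash)→15800, (C,nl_idx)→29800, (D,merge)→76800, (C,nl)→84200 …(+1); best=6400 via (C,hash)
  {BDE}: card=640; try (E,hash)→4800, (B,hash)→5200, (E,merge)→7000, (B,nl_idx)→8840, (B,merge)→13120, (B,nl)→20200 …(+1); best=4800 via (E,hash)
  {ACDE}: card=20000; try (D,hash)→17500, (A,hash)→27800, (D,merge)→78500, (A,merge)→327200, (A,nl)→2006400, (D,nl)→2503500; best=17500 via (D,hash)
  {BCDE}: card=16000; try (C,hash)→6840, (C,merge)→12640, (C,nl_idx)→25280, (B,hash)→26600, (C,nl)→68800, (B,nl_idx)→122400 …(+2); best=6840 via (C,hash)
  {ABCDE}: card=16000; try (A,hash)→24240, (B,hash)→37700, (B,nl_idx)→133500, (A,merge)→247640, (B,merge)→337620, (B,nl)→417500 …(+1); best=24240 via (A,hash)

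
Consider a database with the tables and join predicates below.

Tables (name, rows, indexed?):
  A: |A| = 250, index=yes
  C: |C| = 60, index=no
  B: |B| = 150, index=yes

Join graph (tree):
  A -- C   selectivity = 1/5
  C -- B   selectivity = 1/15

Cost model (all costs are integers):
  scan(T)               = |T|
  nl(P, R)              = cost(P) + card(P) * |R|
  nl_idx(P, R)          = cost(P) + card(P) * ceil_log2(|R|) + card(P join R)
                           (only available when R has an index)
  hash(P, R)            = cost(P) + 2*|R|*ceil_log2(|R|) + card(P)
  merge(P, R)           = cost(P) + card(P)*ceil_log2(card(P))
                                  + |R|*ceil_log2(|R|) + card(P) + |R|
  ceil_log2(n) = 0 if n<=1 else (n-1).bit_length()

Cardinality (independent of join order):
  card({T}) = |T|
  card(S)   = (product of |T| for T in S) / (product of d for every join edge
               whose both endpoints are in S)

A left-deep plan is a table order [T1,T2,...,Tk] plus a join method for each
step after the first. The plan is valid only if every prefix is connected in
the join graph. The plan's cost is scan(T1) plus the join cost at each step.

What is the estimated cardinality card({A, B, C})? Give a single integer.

Tables in S: A(250), B(150), C(60)
Edges inside S: A-C(d=5), C-B(d=15)
numerator = 250 * 150 * 60 = 2250000
denominator = 5 * 15 = 75
card(S) = 2250000 / 75 = 30000

30000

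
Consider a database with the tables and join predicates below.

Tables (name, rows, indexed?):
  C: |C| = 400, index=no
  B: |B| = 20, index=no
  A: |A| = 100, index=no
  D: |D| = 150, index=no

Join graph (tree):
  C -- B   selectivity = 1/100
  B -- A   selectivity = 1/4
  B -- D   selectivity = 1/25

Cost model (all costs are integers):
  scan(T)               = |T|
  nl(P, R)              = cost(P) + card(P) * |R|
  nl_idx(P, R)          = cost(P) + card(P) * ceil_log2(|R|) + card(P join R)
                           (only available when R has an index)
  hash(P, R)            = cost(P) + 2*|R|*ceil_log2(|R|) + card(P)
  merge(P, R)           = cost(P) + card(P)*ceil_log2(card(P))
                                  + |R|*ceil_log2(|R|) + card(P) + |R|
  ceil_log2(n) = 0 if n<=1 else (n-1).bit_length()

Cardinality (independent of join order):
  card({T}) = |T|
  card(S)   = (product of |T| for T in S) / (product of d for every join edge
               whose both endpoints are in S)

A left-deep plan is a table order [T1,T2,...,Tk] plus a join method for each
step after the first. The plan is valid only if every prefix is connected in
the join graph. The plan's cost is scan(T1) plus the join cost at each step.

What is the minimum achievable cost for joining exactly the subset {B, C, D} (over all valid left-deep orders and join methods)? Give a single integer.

Selinger DP over subsets of {B,C,D}:
  {C}: scan cost=400, card=400
  {B}: scan cost=20, card=20
  {D}: scan cost=150, card=150
  {BC}: card=80; try (B,hash)→1000, (C,merge)→4140, (B,merge)→4520, (C,hash)→7240, (C,nl)→8020, (B,nl)→8400; best=1000 via (B,hash)
  {BD}: card=120; try (B,hash)→500, (D,merge)→1490, (B,merge)→1620, (D,hash)→2440, (D,nl)→3020, (B,nl)→3150; best=500 via (B,hash)
  {BCD}: card=480; try (D,merge)→2990, (D,hash)→3480, (C,merge)→5460, (C,hash)→7820, (D,nl)→13000, (C,nl)→48500; best=2990 via (D,merge)

2990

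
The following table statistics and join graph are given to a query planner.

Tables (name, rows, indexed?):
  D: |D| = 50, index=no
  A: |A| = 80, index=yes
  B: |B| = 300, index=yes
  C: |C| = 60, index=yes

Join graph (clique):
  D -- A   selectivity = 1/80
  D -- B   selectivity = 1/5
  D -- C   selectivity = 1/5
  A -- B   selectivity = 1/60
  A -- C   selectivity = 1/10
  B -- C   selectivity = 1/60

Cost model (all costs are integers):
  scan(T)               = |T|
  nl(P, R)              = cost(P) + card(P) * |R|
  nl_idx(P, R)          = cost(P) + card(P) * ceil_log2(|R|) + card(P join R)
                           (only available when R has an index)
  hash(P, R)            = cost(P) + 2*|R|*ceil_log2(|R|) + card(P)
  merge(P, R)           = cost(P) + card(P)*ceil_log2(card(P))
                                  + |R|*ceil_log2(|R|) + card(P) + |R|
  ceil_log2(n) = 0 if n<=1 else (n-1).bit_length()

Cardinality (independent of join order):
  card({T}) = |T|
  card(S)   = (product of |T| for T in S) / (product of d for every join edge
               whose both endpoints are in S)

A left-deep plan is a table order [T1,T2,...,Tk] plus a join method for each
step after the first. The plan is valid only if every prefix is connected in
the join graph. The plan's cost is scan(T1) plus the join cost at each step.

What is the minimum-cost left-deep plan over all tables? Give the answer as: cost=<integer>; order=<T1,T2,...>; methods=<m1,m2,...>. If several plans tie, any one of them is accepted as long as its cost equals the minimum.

Selinger DP (subsets sized 1..n):
  {D}: scan cost=50, card=50
  {A}: scan cost=80, card=80
  {B}: scan cost=300, card=300
  {C}: scan cost=60, card=60
  {AD}: card=50; try (A,nl_idx)→450, (D,hash)→760, (A,merge)→1040, (D,merge)→1070, (A,hash)→1220, (A,nl)→4050 …(+1); best=450 via (A,nl_idx)
  {BD}: card=3000; try (D,hash)→1200, (B,merge)→3400, (B,nl_idx)→3500, (D,merge)→3650, (B,hash)→5500, (B,nl)→15050 …(+1); best=1200 via (D,hash)
  {CD}: card=600; try (D,hash)→720, (C,hash)→820, (C,merge)→820, (D,merge)→830, (C,nl_idx)→950, (C,nl)→3050 …(+1); best=720 via (D,hash)
  {AB}: card=400; try (B,nl_idx)→1200, (A,hash)→1720, (A,nl_idx)→2800, (B,merge)→3720, (A,merge)→3940, (B,hash)→5560 …(+2); best=1200 via (B,nl_idx)
  {AC}: card=480; try (C,hash)→880, (A,nl_idx)→960, (C,nl_idx)→1040, (A,merge)→1120, (C,merge)→1140, (A,hash)→1240 …(+2); best=880 via (C,hash)
  {BC}: card=300; try (B,nl_idx)→900, (C,hash)→1320, (C,nl_idx)→2400, (B,merge)→3480, (C,merge)→3720, (B,hash)→5520 …(+2); best=900 via (B,nl_idx)
  {ABD}: card=50; try (B,nl_idx)→950, (D,hash)→2200, (B,merge)→3800, (A,hash)→5320, (D,merge)→5550, (B,hash)→5900 …(+5); best=950 via (B,nl_idx)
  {ACD}: card=60; try (C,nl_idx)→810, (C,hash)→1220, (C,merge)→1220, (D,hash)→1960, (A,hash)→2440, (C,nl)→3450 …(+5); best=810 via (C,nl_idx)
  {BCD}: card=600; try (D,hash)→1800, (D,merge)→4250, (C,hash)→4920, (B,hash)→6720, (B,nl_idx)→6720, (B,merge)→10320 …(+5); best=1800 via (D,hash)
  {ABC}: card=40; try (C,hash)→2320, (A,hash)→2320, (A,nl_idx)→3040, (C,nl_idx)→3640, (A,merge)→4540, (B,nl_idx)→5240 …(+6); best=2320 via (C,hash)
  {ABCD}: card=1; try (C,nl_idx)→1251, (B,nl_idx)→1351, (C,hash)→1720, (C,merge)→1720, (D,merge)→2950, (D,hash)→2960 …(+9); best=1251 via (C,nl_idx)

cost=1251; order=D,A,B,C; methods=nl_idx,nl_idx,nl_idx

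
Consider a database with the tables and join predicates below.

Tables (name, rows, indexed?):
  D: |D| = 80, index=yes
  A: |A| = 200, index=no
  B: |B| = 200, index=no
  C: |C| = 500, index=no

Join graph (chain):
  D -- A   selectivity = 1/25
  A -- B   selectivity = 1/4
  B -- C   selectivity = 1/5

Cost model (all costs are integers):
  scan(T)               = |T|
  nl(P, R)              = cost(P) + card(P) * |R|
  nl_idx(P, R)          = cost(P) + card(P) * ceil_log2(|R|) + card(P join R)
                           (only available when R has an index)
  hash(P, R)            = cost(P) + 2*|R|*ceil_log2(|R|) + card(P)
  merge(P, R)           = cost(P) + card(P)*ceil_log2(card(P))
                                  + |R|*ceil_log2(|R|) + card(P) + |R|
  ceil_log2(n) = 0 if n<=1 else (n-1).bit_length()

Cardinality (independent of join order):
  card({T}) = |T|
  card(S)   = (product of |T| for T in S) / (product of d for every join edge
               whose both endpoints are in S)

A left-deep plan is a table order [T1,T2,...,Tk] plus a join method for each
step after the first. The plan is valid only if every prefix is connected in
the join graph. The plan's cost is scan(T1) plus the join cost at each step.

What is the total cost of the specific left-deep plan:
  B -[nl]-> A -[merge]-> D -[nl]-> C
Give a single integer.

16190840

step 1: scan B: cost=200, card=200
step 2: join A via nl
    card(P join A) = 200*200/(4) = 10000
    cost = 200 + 200*200 = 40200
step 3: join D via merge
    card(P join D) = 10000*80/(25) = 32000
    cost = 40200 + 10000*14 + 80*7 + 10000 + 80 = 190840
step 4: join C via nl
    card(P join C) = 32000*500/(5) = 3200000
    cost = 190840 + 32000*500 = 16190840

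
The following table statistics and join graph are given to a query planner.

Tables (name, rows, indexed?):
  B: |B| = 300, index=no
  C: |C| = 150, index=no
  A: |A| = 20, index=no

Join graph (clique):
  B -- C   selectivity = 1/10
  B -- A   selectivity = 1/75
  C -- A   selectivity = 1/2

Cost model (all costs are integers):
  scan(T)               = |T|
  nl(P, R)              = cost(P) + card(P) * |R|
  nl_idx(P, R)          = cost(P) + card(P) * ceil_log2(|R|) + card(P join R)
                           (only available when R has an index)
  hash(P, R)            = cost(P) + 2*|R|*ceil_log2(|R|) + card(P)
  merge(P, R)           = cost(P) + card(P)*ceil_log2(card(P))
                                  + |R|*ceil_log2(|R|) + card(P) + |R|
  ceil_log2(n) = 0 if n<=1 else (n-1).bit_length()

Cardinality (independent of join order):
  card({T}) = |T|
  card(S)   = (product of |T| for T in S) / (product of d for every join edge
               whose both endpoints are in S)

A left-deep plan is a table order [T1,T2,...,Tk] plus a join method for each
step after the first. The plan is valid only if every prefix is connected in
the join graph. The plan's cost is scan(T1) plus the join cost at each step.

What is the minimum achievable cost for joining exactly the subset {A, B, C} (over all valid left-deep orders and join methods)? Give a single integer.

Selinger DP over subsets of {A,B,C}:
  {B}: scan cost=300, card=300
  {C}: scan cost=150, card=150
  {A}: scan cost=20, card=20
  {BC}: card=4500; try (C,hash)→3000, (B,merge)→4500, (C,merge)→4650, (B,hash)→5700, (B,nl)→45150, (C,nl)→45300; best=3000 via (C,hash)
  {AB}: card=80; try (A,hash)→800, (B,merge)→3140, (A,merge)→3420, (B,hash)→5440, (B,nl)→6020, (A,nl)→6300; best=800 via (A,hash)
  {AC}: card=1500; try (A,hash)→500, (C,merge)→1490, (A,merge)→1620, (C,hash)→2440, (C,nl)→3020, (A,nl)→3150; best=500 via (A,hash)
  {ABC}: card=600; try (C,merge)→2790, (C,hash)→3280, (B,hash)→7400, (A,hash)→7700, (C,nl)→12800, (B,merge)→21500 …(+3); best=2790 via (C,merge)

2790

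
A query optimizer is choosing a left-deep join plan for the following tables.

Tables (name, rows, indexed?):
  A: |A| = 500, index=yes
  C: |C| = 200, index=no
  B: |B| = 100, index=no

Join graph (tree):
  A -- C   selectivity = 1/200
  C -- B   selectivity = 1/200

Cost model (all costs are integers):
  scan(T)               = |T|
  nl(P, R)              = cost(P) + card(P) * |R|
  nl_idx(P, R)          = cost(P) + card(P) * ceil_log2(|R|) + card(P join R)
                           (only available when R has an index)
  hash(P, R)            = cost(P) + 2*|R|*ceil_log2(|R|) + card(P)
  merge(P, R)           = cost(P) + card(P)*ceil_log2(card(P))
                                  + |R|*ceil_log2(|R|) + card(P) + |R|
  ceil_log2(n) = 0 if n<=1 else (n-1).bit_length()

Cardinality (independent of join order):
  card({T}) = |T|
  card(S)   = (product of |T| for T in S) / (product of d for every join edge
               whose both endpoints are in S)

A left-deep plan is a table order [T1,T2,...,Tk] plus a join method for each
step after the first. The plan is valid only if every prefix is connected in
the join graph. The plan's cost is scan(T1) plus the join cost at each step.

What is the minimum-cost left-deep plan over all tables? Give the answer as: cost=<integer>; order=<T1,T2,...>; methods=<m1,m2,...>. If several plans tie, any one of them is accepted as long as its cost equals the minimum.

Selinger DP (subsets sized 1..n):
  {A}: scan cost=500, card=500
  {C}: scan cost=200, card=200
  {B}: scan cost=100, card=100
  {AC}: card=500; try (A,nl_idx)→2500, (C,hash)→4200, (A,merge)→7000, (C,merge)→7300, (A,hash)→9400, (A,nl)→100200 …(+1); best=2500 via (A,nl_idx)
  {BC}: card=100; try (B,hash)→1800, (C,merge)→2700, (B,merge)→2800, (C,hash)→3400, (C,nl)→20100, (B,nl)→20200; best=1800 via (B,hash)
  {ABC}: card=250; try (A,nl_idx)→2950, (B,hash)→4400, (A,merge)→7600, (B,merge)→8300, (A,hash)→10900, (A,nl)→51800 …(+1); best=2950 via (A,nl_idx)

cost=2950; order=C,B,A; methods=hash,nl_idx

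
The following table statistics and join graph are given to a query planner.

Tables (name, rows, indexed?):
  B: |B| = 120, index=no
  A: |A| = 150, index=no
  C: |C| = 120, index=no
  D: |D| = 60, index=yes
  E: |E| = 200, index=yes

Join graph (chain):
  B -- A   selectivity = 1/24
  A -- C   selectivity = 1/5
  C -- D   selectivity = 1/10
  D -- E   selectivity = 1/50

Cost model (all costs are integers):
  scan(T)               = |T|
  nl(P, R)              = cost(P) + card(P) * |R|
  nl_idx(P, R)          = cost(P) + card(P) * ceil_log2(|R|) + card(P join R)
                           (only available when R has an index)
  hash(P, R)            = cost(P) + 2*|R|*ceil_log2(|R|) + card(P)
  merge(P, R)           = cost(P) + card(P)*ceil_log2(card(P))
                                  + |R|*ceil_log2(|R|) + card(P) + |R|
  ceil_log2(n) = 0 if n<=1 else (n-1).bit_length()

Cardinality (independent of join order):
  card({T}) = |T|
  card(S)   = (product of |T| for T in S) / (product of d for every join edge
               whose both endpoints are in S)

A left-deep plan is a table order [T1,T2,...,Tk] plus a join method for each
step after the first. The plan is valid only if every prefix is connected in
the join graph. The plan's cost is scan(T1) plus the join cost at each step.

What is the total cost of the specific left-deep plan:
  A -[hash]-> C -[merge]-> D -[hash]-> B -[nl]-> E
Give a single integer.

step 1: scan A: cost=150, card=150
step 2: join C via hash
    card(P join C) = 150*120/(5) = 3600
    cost = 150 + 2*120*7 + 150 = 1980
step 3: join D via merge
    card(P join D) = 3600*60/(10) = 21600
    cost = 1980 + 3600*12 + 60*6 + 3600 + 60 = 49200
step 4: join B via hash
    card(P join B) = 21600*120/(24) = 108000
    cost = 49200 + 2*120*7 + 21600 = 72480
step 5: join E via nl
    card(P join E) = 108000*200/(50) = 432000
    cost = 72480 + 108000*200 = 21672480

21672480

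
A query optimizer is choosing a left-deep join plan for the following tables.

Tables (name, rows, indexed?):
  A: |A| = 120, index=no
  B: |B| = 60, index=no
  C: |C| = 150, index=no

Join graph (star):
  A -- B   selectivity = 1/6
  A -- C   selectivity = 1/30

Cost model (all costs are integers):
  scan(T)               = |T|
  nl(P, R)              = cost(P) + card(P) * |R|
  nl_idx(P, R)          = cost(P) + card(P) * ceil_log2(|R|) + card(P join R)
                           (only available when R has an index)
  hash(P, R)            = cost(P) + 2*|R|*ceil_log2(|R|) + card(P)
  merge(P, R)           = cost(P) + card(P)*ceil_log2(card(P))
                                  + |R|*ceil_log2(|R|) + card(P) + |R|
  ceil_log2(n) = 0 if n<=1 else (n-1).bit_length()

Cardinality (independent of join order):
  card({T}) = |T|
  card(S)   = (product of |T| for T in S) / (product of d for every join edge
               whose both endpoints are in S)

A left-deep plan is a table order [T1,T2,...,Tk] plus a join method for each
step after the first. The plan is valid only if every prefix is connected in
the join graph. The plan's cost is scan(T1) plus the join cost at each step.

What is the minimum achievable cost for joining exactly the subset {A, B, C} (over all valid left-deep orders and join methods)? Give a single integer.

3300

Selinger DP over subsets of {A,B,C}:
  {A}: scan cost=120, card=120
  {B}: scan cost=60, card=60
  {C}: scan cost=150, card=150
  {AB}: card=1200; try (B,hash)→960, (A,merge)→1440, (B,merge)→1500, (A,hash)→1800, (A,nl)→7260, (B,nl)→7320; best=960 via (B,hash)
  {AC}: card=600; try (A,hash)→1980, (C,merge)→2430, (A,merge)→2460, (C,hash)→2640, (C,nl)→18120, (A,nl)→18150; best=1980 via (A,hash)
  {ABC}: card=6000; try (B,hash)→3300, (C,hash)→4560, (B,merge)→9000, (C,merge)→16710, (B,nl)→37980, (C,nl)→180960; best=3300 via (B,hash)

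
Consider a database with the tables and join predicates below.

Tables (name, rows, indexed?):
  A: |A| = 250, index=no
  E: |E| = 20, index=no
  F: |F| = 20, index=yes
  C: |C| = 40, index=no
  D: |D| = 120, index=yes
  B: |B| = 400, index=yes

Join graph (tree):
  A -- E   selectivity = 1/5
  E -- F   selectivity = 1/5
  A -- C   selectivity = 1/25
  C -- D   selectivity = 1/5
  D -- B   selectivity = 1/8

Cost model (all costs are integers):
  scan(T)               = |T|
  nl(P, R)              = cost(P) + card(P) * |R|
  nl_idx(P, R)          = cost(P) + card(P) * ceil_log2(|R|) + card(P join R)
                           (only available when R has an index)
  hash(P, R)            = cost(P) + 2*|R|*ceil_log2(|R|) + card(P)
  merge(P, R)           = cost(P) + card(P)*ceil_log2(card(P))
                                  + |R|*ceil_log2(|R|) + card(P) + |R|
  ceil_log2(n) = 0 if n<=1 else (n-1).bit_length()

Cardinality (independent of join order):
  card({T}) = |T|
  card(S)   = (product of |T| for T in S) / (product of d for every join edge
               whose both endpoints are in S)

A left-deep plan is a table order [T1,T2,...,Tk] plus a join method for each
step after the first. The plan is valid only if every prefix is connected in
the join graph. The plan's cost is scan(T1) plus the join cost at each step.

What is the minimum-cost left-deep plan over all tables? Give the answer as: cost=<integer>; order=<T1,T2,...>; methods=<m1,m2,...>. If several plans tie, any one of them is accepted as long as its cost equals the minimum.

cost=172260; order=A,C,E,F,D,B; methods=hash,hash,hash,hash,hash

Selinger DP (subsets sized 1..n):
  {A}: scan cost=250, card=250
  {E}: scan cost=20, card=20
  {F}: scan cost=20, card=20
  {C}: scan cost=40, card=40
  {D}: scan cost=120, card=120
  {B}: scan cost=400, card=400
  {AE}: card=1000; try (E,hash)→700, (A,merge)→2390, (E,merge)→2620, (A,hash)→4040, (A,nl)→5020, (E,nl)→5250; best=700 via (E,hash)
  {AC}: card=400; try (C,hash)→980, (A,merge)→2570, (C,merge)→2780, (A,hash)→4080, (A,nl)→10040, (C,nl)→10250; best=980 via (C,hash)
  {EF}: card=80; try (F,nl_idx)→200, (F,hash)→240, (E,hash)→240, (F,merge)→260, (E,merge)→260, (F,nl)→420 …(+1); best=200 via (F,nl_idx)
  {CD}: card=960; try (C,hash)→720, (D,merge)→1280, (D,nl_idx)→1280, (C,merge)→1360, (D,hash)→1760, (D,nl)→4840 …(+1); best=720 via (C,hash)
  {BD}: card=6000; try (D,hash)→2480, (B,merge)→5080, (D,merge)→5360, (B,nl_idx)→7200, (B,hash)→7440, (D,nl_idx)→9200 …(+2); best=2480 via (D,hash)
  {AEF}: card=4000; try (F,hash)→1900, (A,merge)→3090, (A,hash)→4280, (F,nl_idx)→9700, (F,merge)→11820, (A,nl)→20200 …(+1); best=1900 via (F,hash)
  {ACE}: card=1600; try (E,hash)→1580, (C,hash)→2180, (E,merge)→5100, (E,nl)→8980, (C,merge)→11980, (C,nl)→40700; best=1580 via (E,hash)
  {ACD}: card=9600; try (D,hash)→3060, (A,hash)→5680, (D,merge)→5940, (D,nl_idx)→13380, (A,merge)→13530, (D,nl)→48980 …(+1); best=3060 via (D,hash)
  {BCD}: card=48000; try (B,hash)→8880, (C,hash)→8960, (B,merge)→15280, (B,nl_idx)→57360, (C,merge)→86760, (C,nl)→242480 …(+1); best=8880 via (B,hash)
  {ACEF}: card=6400; try (F,hash)→3380, (C,hash)→6380, (F,nl_idx)→15980, (F,merge)→20900, (F,nl)→33580, (C,merge)→54180 …(+1); best=3380 via (F,hash)
  {ACDE}: card=38400; try (D,hash)→4860, (E,hash)→12860, (D,merge)→21740, (D,nl_idx)→51180, (E,merge)→147180, (D,nl)→193580 …(+1); best=4860 via (D,hash)
  {ABCD}: card=480000; try (B,hash)→19860, (A,hash)→60880, (B,merge)→151060, (B,nl_idx)→569460, (A,merge)→827130, (B,nl)→3843060 …(+1); best=19860 via (B,hash)
  {ACDEF}: card=153600; try (D,hash)→11460, (F,hash)→43460, (D,merge)→93940, (D,nl_idx)→201780, (F,nl_idx)→350460, (F,merge)→657780 …(+2); best=11460 via (D,hash)
  {ABCDE}: card=1920000; try (B,hash)→50460, (E,hash)→500060, (B,merge)→661660, (B,nl_idx)→2270460, (E,nl)→9619860, (E,merge)→9619980 …(+1); best=50460 via (B,hash)
  {ABCDEF}: card=7680000; try (B,hash)→172260, (F,hash)→1970660, (B,merge)→2933860, (B,nl_idx)→9073860, (F,nl_idx)→17330460, (F,nl)→38450460 …(+2); best=172260 via (B,hash)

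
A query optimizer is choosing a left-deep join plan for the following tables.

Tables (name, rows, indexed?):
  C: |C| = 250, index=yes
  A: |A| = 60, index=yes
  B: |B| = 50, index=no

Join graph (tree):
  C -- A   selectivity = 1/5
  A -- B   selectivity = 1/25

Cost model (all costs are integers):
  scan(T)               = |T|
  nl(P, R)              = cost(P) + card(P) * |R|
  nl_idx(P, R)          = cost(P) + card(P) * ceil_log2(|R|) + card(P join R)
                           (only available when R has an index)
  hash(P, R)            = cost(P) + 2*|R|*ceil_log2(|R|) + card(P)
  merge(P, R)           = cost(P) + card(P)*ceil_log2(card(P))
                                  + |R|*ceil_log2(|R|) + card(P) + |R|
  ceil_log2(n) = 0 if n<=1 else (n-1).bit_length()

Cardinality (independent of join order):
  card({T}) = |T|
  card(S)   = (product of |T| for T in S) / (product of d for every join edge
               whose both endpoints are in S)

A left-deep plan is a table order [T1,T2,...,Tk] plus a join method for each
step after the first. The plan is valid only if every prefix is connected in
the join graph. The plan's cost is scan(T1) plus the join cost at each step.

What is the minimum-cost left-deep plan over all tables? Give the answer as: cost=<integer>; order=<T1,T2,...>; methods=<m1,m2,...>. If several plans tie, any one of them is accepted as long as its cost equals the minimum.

cost=3680; order=B,A,C; methods=nl_idx,merge

Selinger DP (subsets sized 1..n):
  {C}: scan cost=250, card=250
  {A}: scan cost=60, card=60
  {B}: scan cost=50, card=50
  {AC}: card=3000; try (A,hash)→1220, (C,merge)→2730, (A,merge)→2920, (C,nl_idx)→3540, (C,hash)→4120, (A,nl_idx)→4750 …(+2); best=1220 via (A,hash)
  {AB}: card=120; try (A,nl_idx)→470, (B,hash)→720, (A,hash)→820, (A,merge)→820, (B,merge)→830, (A,nl)→3050 …(+1); best=470 via (A,nl_idx)
  {ABC}: card=6000; try (C,merge)→3680, (C,hash)→4590, (B,hash)→4820, (C,nl_idx)→7430, (C,nl)→30470, (B,merge)→40570 …(+1); best=3680 via (C,merge)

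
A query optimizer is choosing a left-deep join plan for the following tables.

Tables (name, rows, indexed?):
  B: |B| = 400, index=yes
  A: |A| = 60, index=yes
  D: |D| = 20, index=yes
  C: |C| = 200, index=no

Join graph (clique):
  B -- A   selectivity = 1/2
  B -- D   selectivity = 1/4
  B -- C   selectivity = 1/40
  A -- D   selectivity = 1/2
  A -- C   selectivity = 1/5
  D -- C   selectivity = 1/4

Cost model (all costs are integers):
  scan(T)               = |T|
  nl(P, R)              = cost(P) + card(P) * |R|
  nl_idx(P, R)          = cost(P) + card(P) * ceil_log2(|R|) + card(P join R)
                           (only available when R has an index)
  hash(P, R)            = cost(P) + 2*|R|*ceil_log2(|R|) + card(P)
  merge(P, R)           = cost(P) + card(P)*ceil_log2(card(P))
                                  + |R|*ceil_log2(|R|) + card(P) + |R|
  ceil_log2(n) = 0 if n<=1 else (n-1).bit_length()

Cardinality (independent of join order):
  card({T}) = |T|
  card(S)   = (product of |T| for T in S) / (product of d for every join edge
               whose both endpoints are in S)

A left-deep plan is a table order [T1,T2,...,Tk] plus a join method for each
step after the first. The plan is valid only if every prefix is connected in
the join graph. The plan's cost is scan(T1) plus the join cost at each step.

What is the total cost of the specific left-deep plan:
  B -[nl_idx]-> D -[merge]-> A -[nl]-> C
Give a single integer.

6028820

step 1: scan B: cost=400, card=400
step 2: join D via nl_idx
    card(P join D) = 400*20/(4) = 2000
    cost = 400 + 400*5 + 2000 = 4400
step 3: join A via merge
    card(P join A) = 2000*60/(2*2) = 30000
    cost = 4400 + 2000*11 + 60*6 + 2000 + 60 = 28820
step 4: join C via nl
    card(P join C) = 30000*200/(40*5*4) = 7500
    cost = 28820 + 30000*200 = 6028820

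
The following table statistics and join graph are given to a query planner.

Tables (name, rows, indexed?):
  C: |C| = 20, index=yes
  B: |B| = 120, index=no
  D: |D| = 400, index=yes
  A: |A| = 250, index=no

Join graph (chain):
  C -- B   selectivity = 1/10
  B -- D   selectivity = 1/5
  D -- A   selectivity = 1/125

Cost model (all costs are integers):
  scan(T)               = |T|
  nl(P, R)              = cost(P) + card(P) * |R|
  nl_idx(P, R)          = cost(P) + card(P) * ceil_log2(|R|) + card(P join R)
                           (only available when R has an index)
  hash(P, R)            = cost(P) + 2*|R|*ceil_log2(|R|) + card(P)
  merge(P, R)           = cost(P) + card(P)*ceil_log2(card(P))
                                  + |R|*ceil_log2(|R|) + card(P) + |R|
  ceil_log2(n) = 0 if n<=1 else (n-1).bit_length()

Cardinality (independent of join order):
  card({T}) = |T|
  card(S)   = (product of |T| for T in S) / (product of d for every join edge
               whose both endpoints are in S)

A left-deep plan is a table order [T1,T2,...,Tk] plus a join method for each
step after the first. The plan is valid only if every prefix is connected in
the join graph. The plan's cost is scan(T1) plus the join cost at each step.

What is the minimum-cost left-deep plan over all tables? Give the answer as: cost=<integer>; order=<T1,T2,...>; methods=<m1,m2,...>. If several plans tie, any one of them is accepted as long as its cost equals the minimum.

cost=25180; order=A,D,B,C; methods=nl_idx,hash,hash

Selinger DP (subsets sized 1..n):
  {C}: scan cost=20, card=20
  {B}: scan cost=120, card=120
  {D}: scan cost=400, card=400
  {A}: scan cost=250, card=250
  {BC}: card=240; try (C,hash)→440, (C,nl_idx)→960, (B,merge)→1100, (C,merge)→1200, (B,hash)→1720, (B,nl)→2420 …(+1); best=440 via (C,hash)
  {BD}: card=9600; try (B,hash)→2480, (D,merge)→5080, (B,merge)→5360, (D,hash)→7440, (D,nl_idx)→10800, (D,nl)→48120 …(+1); best=2480 via (B,hash)
  {AD}: card=800; try (D,nl_idx)→3300, (A,hash)→4800, (D,merge)→6500, (A,merge)→6650, (D,hash)→7700, (D,nl)→100250 …(+1); best=3300 via (D,nl_idx)
  {BCD}: card=19200; try (D,merge)→6600, (D,hash)→7880, (C,hash)→12280, (D,nl_idx)→21800, (C,nl_idx)→69680, (D,nl)→96440 …(+2); best=6600 via (D,merge)
  {ABD}: card=19200; try (B,hash)→5780, (B,merge)→13060, (A,hash)→16080, (B,nl)→99300, (A,merge)→148730, (A,nl)→2402480; best=5780 via (B,hash)
  {ABCD}: card=38400; try (C,hash)→25180, (A,hash)→29800, (C,nl_idx)→140180, (C,merge)→313100, (A,merge)→316050, (C,nl)→389780 …(+1); best=25180 via (C,hash)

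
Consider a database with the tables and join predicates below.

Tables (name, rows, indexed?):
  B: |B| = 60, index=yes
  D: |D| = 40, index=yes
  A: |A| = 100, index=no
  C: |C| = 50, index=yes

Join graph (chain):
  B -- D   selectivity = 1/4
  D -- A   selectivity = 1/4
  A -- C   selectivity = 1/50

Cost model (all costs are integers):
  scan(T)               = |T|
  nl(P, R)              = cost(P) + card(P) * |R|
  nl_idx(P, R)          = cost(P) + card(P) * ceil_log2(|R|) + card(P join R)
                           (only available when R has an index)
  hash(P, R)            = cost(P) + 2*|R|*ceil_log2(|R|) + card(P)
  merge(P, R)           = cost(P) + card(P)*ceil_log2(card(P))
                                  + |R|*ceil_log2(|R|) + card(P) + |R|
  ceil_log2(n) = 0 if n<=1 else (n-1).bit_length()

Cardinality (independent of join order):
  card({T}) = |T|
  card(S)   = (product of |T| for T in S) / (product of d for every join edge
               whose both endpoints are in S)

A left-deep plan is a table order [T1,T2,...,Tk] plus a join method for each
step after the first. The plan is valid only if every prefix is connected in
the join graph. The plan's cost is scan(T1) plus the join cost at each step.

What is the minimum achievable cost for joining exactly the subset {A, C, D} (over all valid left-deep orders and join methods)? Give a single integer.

1380

Selinger DP over subsets of {A,C,D}:
  {D}: scan cost=40, card=40
  {A}: scan cost=100, card=100
  {C}: scan cost=50, card=50
  {AD}: card=1000; try (D,hash)→680, (A,merge)→1120, (D,merge)→1180, (A,hash)→1480, (D,nl_idx)→1700, (A,nl)→4040 …(+1); best=680 via (D,hash)
  {AC}: card=100; try (C,hash)→800, (C,nl_idx)→800, (A,merge)→1200, (C,merge)→1250, (A,hash)→1500, (A,nl)→5050 …(+1); best=800 via (C,hash)
  {ACD}: card=1000; try (D,hash)→1380, (D,merge)→1880, (C,hash)→2280, (D,nl_idx)→2400, (D,nl)→4800, (C,nl_idx)→7680 …(+2); best=1380 via (D,hash)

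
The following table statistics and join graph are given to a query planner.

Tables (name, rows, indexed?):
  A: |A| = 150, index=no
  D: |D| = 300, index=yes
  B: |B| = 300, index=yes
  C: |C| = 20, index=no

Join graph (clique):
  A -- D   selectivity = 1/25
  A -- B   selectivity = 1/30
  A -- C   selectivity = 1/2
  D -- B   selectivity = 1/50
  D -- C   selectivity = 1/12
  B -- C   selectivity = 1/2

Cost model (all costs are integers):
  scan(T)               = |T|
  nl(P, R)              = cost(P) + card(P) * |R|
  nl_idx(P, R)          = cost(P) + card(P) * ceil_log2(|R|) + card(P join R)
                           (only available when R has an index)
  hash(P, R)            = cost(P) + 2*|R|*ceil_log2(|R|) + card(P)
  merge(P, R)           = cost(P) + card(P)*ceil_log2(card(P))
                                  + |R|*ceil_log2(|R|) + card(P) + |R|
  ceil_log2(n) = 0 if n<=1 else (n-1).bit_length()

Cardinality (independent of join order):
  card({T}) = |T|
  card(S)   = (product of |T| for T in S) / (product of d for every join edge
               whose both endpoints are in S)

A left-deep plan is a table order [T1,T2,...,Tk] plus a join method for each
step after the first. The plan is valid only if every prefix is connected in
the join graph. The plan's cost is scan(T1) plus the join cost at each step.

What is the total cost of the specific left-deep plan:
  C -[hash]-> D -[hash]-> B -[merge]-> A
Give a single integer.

30690

step 1: scan C: cost=20, card=20
step 2: join D via hash
    card(P join D) = 20*300/(12) = 500
    cost = 20 + 2*300*9 + 20 = 5440
step 3: join B via hash
    card(P join B) = 500*300/(50*2) = 1500
    cost = 5440 + 2*300*9 + 500 = 11340
step 4: join A via merge
    card(P join A) = 1500*150/(25*30*2) = 150
    cost = 11340 + 1500*11 + 150*8 + 1500 + 150 = 30690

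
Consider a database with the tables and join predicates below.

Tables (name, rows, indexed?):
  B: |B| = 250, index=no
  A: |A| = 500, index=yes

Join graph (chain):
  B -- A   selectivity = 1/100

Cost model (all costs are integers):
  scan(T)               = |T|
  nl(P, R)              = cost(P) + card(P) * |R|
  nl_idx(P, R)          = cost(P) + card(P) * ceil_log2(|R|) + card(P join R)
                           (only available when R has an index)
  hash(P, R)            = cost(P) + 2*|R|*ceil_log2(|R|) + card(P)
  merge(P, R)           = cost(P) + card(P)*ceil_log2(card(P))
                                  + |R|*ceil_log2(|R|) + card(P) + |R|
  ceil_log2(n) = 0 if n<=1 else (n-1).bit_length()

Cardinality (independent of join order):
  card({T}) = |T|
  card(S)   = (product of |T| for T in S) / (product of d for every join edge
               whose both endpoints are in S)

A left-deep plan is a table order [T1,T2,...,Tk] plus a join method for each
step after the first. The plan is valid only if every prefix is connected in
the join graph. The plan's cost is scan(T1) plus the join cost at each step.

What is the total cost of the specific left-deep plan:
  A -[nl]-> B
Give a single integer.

125500

step 1: scan A: cost=500, card=500
step 2: join B via nl
    card(P join B) = 500*250/(100) = 1250
    cost = 500 + 500*250 = 125500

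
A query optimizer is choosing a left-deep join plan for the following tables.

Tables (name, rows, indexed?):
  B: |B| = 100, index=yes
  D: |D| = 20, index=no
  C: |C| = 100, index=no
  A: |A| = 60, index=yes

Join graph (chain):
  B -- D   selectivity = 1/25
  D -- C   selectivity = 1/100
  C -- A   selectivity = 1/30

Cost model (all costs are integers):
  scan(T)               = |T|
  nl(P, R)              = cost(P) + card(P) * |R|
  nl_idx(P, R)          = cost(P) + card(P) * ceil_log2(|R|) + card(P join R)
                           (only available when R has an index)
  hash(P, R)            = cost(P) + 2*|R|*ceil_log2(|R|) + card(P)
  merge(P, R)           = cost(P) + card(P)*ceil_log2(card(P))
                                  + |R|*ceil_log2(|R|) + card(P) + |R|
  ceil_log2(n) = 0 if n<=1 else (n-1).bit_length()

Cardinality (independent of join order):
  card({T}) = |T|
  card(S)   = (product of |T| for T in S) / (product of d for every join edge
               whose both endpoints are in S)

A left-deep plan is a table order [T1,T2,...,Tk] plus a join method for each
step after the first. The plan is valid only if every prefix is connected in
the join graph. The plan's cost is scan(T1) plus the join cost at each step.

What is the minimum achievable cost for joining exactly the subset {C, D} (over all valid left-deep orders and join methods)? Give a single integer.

400

Selinger DP over subsets of {C,D}:
  {D}: scan cost=20, card=20
  {C}: scan cost=100, card=100
  {CD}: card=20; try (D,hash)→400, (C,merge)→940, (D,merge)→1020, (C,hash)→1440, (C,nl)→2020, (D,nl)→2100; best=400 via (D,hash)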